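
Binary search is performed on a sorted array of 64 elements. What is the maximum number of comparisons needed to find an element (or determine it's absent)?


Binary search halves the search space each comparison:
  Step 1: search space = 64 -> 32
  Step 2: search space = 32 -> 16
  Step 3: search space = 16 -> 8
  Step 4: search space = 8 -> 4
  Step 5: search space = 4 -> 2
  Step 6: search space = 2 -> 1
  Step 7: search space = 1 (final check)
Maximum comparisons = floor(log2(64)) + 1 = 6 + 1 = 7


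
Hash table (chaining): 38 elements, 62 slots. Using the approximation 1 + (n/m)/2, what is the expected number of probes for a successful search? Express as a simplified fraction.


Computing expected probes:
alpha = 38/62
= 1 + alpha/2
= 1 + 38/(2*62)
= (2*62 + 38) / (2*62)
= 162/124 = 81/62


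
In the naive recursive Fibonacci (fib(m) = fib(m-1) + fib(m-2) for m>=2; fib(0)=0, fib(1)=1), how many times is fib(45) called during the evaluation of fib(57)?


Let N(m) = number of times fib(m) is called while evaluating fib(57).
N(57) = 1 (the initial call).
N(56) = 1 (only fib(57) calls it).
For 1 <= m <= 55: fib(m) is called by fib(m+1) and fib(m+2), so
  N(m) = N(m+1) + N(m+2).
fib(0) is called only by fib(2), so N(0) = N(2).
Walk down from m=57:
  N(57)=1, N(56)=1, N(55)=2, N(54)=3, N(53)=5, N(52)=8, N(51)=13, N(50)=21, N(49)=34, N(48)=55, N(47)=89, N(46)=144, N(45)=233
N(45) = 233


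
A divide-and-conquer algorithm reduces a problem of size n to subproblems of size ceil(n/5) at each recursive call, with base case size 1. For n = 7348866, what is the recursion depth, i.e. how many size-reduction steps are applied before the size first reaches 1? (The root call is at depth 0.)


Each step divides the size by 5 (rounding up); after k steps the size is ceil(n/5^k), which equals 1 exactly when 5^k >= n.
So the depth is the smallest k with 5^k >= 7348866, i.e. ceil(log_5(7348866)).
5^9 = 1953125 < 7348866 <= 9765625 = 5^10
Recursion depth = 10


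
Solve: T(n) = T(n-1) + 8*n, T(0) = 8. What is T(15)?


Expanding the recurrence:
T(15) = T(14) + 8*15
       = T(13) + 8*14 + 8*15
       ...
       = T(0) + 8*(1 + 2 + ... + 15)
       = 8 + 8 * 15*16/2
       = 8 + 8 * 120
       = 8 + 960 = 968


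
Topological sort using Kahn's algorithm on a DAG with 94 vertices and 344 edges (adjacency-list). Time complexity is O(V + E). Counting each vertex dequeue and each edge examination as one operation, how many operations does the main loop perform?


Kahn's algorithm:
  1. Compute in-degrees: O(V + E)
  2. Process queue: each vertex dequeued once (O(V))
     each edge examined once (O(E))
Total = V + E = 94 + 344 = 438


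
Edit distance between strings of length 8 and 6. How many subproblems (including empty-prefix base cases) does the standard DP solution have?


The table includes base cases (empty prefixes).
Rows: (m+1) = 9
Columns: (n+1) = 7
Total = 9 * 7 = 63


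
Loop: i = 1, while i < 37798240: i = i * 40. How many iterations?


i multiplies by 40 each step:
i = 1 -> 40 -> 1600 -> 64000 -> 2560000 -> 102400000 (stop)
Iterations = ceil(log_40(37798240)) = 5


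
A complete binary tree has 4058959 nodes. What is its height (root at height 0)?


In a complete binary tree, level k holds nodes 2^k .. 2^(k+1)-1 (1-indexed).
Height = floor(log2(n)) = floor(log2(4058959)) = 21
Check: 2^21 = 2097152 <= 4058959 < 4194304 = 2^22


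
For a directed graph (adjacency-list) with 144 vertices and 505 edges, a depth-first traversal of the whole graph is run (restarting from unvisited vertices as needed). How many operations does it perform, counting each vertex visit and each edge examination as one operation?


A full DFS traversal visits each vertex once and examines each edge once.
V = 144
E = 505
Sum = 144 + 505 = 649


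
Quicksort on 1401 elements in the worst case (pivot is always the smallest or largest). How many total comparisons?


In the worst case, each partition step picks the worst pivot:
  Partition 1: 1400 comparisons (n-1 elements to compare)
  Partition 2: 1399 comparisons
  Partition 3: 1398 comparisons
  Partition 4: 1397 comparisons
  Partition 5: 1396 comparisons
  ...
  Last partition: 0 comparisons
Total = (n-1) + (n-2) + ... + 1 + 0 = n*(n-1)/2
= 1401*1400/2 = 980700


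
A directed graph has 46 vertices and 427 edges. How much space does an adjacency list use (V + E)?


Adjacency list: one list head per vertex + one entry per edge
Vertex heads: 46
Edge entries: 427
Total = 46 + 427 = 473


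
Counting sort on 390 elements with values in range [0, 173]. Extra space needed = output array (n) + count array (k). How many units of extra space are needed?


Output array size: 390 (to store sorted result)
Count array size: 174 (one slot per possible value, range 0 to 173)
Total extra space = 390 + 174 = 564


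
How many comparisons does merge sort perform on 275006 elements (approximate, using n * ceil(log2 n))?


Recursion depth: ceil(log2(275006)) = 19
Each recursion level merges n = 275006 elements
Total = 275006 * 19 = 5225114


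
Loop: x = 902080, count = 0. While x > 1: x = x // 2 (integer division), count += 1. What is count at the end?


The variable x halves each step:
x = 902080 -> 451040 -> 225520 -> 112760 -> 56380 -> 28190 -> 14095 -> 7047 -> 3523 -> 1761 -> 880 -> 440 -> 220 -> 110 -> 55 -> 27 -> 13 -> 6 -> 3 -> 1
Number of halvings = floor(log2(902080)) = 19


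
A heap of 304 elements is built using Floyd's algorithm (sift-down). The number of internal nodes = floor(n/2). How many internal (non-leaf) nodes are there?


Leaf nodes occupy roughly half the array.
Sift-down is called for each internal node, starting from the last one.
Internal nodes = floor(n/2) = floor(304/2) = 152


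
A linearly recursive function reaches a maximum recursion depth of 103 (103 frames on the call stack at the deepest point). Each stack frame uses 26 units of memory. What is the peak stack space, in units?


Maximum recursion depth = 103 frames
Memory per frame = 26 units
Total stack space = depth * frame_size
= 103 * 26 = 2678


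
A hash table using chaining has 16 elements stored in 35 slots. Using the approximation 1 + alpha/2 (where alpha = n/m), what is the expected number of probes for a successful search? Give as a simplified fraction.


Load factor alpha = n/m = 16/35
Expected probes = 1 + alpha/2 = 1 + 16/(2*35)
= 1 + 16/70
= 70/70 + 16/70
= 86/70
Simplify: 43/35


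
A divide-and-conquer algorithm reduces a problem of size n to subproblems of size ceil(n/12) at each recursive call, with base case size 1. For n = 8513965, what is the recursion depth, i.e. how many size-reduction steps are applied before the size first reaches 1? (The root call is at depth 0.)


Each step divides the size by 12 (rounding up); after k steps the size is ceil(n/12^k), which equals 1 exactly when 12^k >= n.
So the depth is the smallest k with 12^k >= 8513965, i.e. ceil(log_12(8513965)).
12^6 = 2985984 < 8513965 <= 35831808 = 12^7
Recursion depth = 7


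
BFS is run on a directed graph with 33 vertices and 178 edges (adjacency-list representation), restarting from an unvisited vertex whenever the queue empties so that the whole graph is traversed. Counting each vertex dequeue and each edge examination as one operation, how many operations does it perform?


A full BFS traversal dequeues each vertex exactly once and examines each directed edge exactly once.
V = 33 (vertex processing cost)
E = 178 (edge examination cost)
Total operations proportional to V + E = 33 + 178 = 211


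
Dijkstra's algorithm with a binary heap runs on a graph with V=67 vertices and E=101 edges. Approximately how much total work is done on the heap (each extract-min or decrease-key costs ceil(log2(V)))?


Dijkstra with a binary heap: each vertex is extracted once, each edge may relax once.
Each heap operation costs O(log V).
V + E = 67 + 101 = 168
ceil(log2(67)) = 7 (since 2^6 = 64 < 67 <= 128 = 2^7)
Total heap work = (V+E) * ceil(log2(V)) = 168 * 7 = 1176


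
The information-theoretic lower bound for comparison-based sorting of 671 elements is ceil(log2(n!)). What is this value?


A binary decision tree of height h has at most 2^h leaves and needs at least n! of them, so h >= ceil(log2(n!)).
671! is far too large to multiply out, so use Stirling's series:
  ln(n!) ~ n ln n - n + (1/2) ln(2 pi n) + 1/(12n)  (error below 1/(360 n^3), negligible here)
  ln(671) = 6.5087691
  n ln n = 671 * 6.5087691 = 4367.3841
  (1/2) ln(2 pi * 671) = (1/2) ln(4216.0173) = 4.1733
  1/(12*671) = 0.0001
  ln(671!) ~ 4367.3841 - 671 + 4.1733 + 0.0001 = 3700.5575
Convert to base 2: log2(671!) = 3700.5575 / ln 2 = 3700.5575 / 0.69314718 = 5338.7760
ceil(5338.7760) = 5339


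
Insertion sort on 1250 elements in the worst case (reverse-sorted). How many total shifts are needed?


In the worst case (reverse-sorted), each element shifts past all previous:
  Element 1: 1 shifts
  Element 2: 2 shifts
  Element 3: 3 shifts
  Element 4: 4 shifts
  Element 5: 5 shifts
  ...
  Element 1249: 1249 shifts
Total = 1 + 2 + ... + 1249
= 1250*(1250-1)/2 = 780625


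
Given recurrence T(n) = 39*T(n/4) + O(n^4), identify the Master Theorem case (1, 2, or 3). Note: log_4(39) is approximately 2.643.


Master Theorem parameters: a=39, b=4, c=4
log_b(a) = 2.643
Compare b^c with a: 4^4 = 256 > 39, so c > log_b(a).
Comparing c=4 vs log_b(a)=2.643:
4 > 2.643 => Case 3
Result: T(n) = O(n^4)
Master Theorem case = 3


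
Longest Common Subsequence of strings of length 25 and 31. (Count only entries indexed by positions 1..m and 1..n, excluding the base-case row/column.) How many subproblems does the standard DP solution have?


DP table indexed by positions in both strings.
First string: 25 positions
Second string: 31 positions
Total = 25 * 31 = 775


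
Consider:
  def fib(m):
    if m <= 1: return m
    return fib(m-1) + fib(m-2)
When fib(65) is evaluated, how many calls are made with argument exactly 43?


Let N(m) = number of times fib(m) is called while evaluating fib(65).
N(65) = 1 (the initial call).
N(64) = 1 (only fib(65) calls it).
For 1 <= m <= 63: fib(m) is called by fib(m+1) and fib(m+2), so
  N(m) = N(m+1) + N(m+2).
fib(0) is called only by fib(2), so N(0) = N(2).
Walk down from m=65:
  N(65)=1, N(64)=1, N(63)=2, N(62)=3, N(61)=5, N(60)=8, N(59)=13, N(58)=21, N(57)=34, N(56)=55, N(55)=89, N(54)=144, N(53)=233, N(52)=377, N(51)=610, N(50)=987, N(49)=1597, N(48)=2584, N(47)=4181, N(46)=6765, N(45)=10946, N(44)=17711, N(43)=28657
N(43) = 28657


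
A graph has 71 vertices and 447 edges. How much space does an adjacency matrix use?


Adjacency matrix: V x V grid of entries
Space = V^2 = 71^2 = 71 * 71 = 5041


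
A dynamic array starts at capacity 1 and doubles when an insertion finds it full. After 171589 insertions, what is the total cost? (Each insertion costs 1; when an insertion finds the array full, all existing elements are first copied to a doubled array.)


Insertion cost: 171589 (one per element)
Resizes occur just before inserting elements 2, 3, 5, 9, ...
Elements copied at each resize: 1 + 2 + 4 + 8 + 16 + 32 + 64 + 128 + 256 + 512 + 1024 + 2048 + 4096 + 8192 + 16384 + 32768 + 65536 + 131072
Sum of copies = 262143 (geometric series: 2^k - 1)
Total = 171589 + 262143 = 433732


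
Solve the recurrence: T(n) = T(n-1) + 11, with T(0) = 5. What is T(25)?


Unrolling the recurrence:
T(25) = T(24) + 11
       = T(23) + 11 + 11
       = T(22) + 11*3
       ...
       = T(0) + 11*25
       = 5 + 275 = 280


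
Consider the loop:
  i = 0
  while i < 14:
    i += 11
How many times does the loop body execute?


Starting at i = 0, each iteration adds 11.
Iterations until i >= 14:
  Iteration 1: i = 0 -> i = 11
  Iteration 2: i = 11 -> i = 22
Total iterations = ceil(14/11) = 2


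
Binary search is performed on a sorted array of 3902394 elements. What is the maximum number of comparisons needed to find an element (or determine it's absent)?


Binary search halves the search space each comparison:
  Step 1: search space = 3902394 -> 1951197
  Step 2: search space = 1951197 -> 975598
  Step 3: search space = 975598 -> 487799
  Step 4: search space = 487799 -> 243899
  Step 5: search space = 243899 -> 121949
  Step 6: search space = 121949 -> 60974
  Step 7: search space = 60974 -> 30487
  Step 8: search space = 30487 -> 15243
  Step 9: search space = 15243 -> 7621
  Step 10: search space = 7621 -> 3810
  Step 11: search space = 3810 -> 1905
  Step 12: search space = 1905 -> 952
  Step 13: search space = 952 -> 476
  Step 14: search space = 476 -> 238
  Step 15: search space = 238 -> 119
  Step 16: search space = 119 -> 59
  Step 17: search space = 59 -> 29
  Step 18: search space = 29 -> 14
  Step 19: search space = 14 -> 7
  Step 20: search space = 7 -> 3
  Step 21: search space = 3 -> 1
  Step 22: search space = 1 (final check)
Maximum comparisons = floor(log2(3902394)) + 1 = 21 + 1 = 22


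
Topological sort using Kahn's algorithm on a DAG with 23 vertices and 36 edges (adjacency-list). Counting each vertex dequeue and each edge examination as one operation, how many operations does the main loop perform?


Kahn's algorithm:
  1. Compute in-degrees: O(V + E)
  2. Process queue: each vertex dequeued once (O(V))
     each edge examined once (O(E))
Total = V + E = 23 + 36 = 59


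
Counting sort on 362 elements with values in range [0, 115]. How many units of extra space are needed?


Output array size: 362 (to store sorted result)
Count array size: 116 (one slot per possible value, range 0 to 115)
Total extra space = 362 + 116 = 478


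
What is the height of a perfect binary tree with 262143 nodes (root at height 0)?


A perfect binary tree with 262143 nodes:
  262143 = 2^18 - 1
  Levels: 0, 1, ..., 17
  Height = 17


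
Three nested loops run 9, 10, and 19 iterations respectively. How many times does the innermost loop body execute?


Loop 1 (outermost): 9 iterations
Loop 2 (middle): 10 iterations per outer
Loop 3 (innermost): 19 iterations per middle
Total = 9 * 10 * 19 = 1710


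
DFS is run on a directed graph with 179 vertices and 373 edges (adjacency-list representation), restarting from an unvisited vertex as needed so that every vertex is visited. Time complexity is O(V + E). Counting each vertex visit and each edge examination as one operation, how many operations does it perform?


A full DFS traversal processes each vertex exactly once (push/pop on stack).
Each directed edge is examined once.
V = 179, E = 373
V + E = 552


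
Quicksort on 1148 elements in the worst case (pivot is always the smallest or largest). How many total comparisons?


In the worst case, each partition step picks the worst pivot:
  Partition 1: 1147 comparisons (n-1 elements to compare)
  Partition 2: 1146 comparisons
  Partition 3: 1145 comparisons
  Partition 4: 1144 comparisons
  Partition 5: 1143 comparisons
  ...
  Last partition: 0 comparisons
Total = (n-1) + (n-2) + ... + 1 + 0 = n*(n-1)/2
= 1148*1147/2 = 658378


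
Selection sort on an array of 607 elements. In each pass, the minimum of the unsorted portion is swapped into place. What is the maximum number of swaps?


Selection sort performs one swap per pass:
  Pass 1: find min in positions 0 to 606, swap with position 0
  Pass 2: find min in positions 1 to 606, swap with position 1
  Pass 3: find min in positions 2 to 606, swap with position 2
  Pass 4: find min in positions 3 to 606, swap with position 3
  Pass 5: find min in positions 4 to 606, swap with position 4
  ... (601 more passes)
Total passes (and swaps) = n - 1 = 607 - 1 = 606


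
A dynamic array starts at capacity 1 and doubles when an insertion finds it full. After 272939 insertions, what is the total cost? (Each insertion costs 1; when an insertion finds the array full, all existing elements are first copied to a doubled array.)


Insertion cost: 272939 (one per element)
Resizes occur just before inserting elements 2, 3, 5, 9, ...
Elements copied at each resize: 1 + 2 + 4 + 8 + 16 + 32 + 64 + 128 + 256 + 512 + 1024 + 2048 + 4096 + 8192 + 16384 + 32768 + 65536 + 131072 + 262144
Sum of copies = 524287 (geometric series: 2^k - 1)
Total = 272939 + 524287 = 797226


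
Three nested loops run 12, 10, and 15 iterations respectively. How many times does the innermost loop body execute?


Loop 1 (outermost): 12 iterations
Loop 2 (middle): 10 iterations per outer
Loop 3 (innermost): 15 iterations per middle
Total = 12 * 10 * 15 = 1800


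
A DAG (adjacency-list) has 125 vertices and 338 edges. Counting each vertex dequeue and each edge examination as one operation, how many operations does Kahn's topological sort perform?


V = 125 (vertex processing)
E = 338 (edge processing)
V + E = 125 + 338 = 463


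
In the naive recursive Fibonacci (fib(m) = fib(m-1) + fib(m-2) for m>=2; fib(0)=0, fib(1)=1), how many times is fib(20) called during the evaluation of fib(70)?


Let N(m) = number of times fib(m) is called while evaluating fib(70).
N(70) = 1 (the initial call).
N(69) = 1 (only fib(70) calls it).
For 1 <= m <= 68: fib(m) is called by fib(m+1) and fib(m+2), so
  N(m) = N(m+1) + N(m+2).
fib(0) is called only by fib(2), so N(0) = N(2).
Walk down from m=70:
  N(70)=1, N(69)=1, N(68)=2, N(67)=3, N(66)=5, N(65)=8, N(64)=13, N(63)=21, N(62)=34, N(61)=55, N(60)=89, N(59)=144, N(58)=233, N(57)=377, N(56)=610, N(55)=987, N(54)=1597, N(53)=2584, N(52)=4181, N(51)=6765, N(50)=10946, N(49)=17711, N(48)=28657, N(47)=46368, N(46)=75025, N(45)=121393, N(44)=196418, N(43)=317811, N(42)=514229, N(41)=832040, N(40)=1346269, N(39)=2178309, N(38)=3524578, N(37)=5702887, N(36)=9227465, N(35)=14930352, N(34)=24157817, N(33)=39088169, N(32)=63245986, N(31)=102334155, N(30)=165580141, N(29)=267914296, N(28)=433494437, N(27)=701408733, N(26)=1134903170, N(25)=1836311903, N(24)=2971215073, N(23)=4807526976, N(22)=7778742049, N(21)=12586269025, N(20)=20365011074
N(20) = 20365011074


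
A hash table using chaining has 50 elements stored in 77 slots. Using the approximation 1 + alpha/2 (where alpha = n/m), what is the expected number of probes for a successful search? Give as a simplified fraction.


Load factor alpha = n/m = 50/77
Expected probes = 1 + alpha/2 = 1 + 50/(2*77)
= 1 + 50/154
= 154/154 + 50/154
= 204/154
Simplify: 102/77


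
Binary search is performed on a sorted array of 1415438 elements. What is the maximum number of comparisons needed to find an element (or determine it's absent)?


Binary search halves the search space each comparison:
  Step 1: search space = 1415438 -> 707719
  Step 2: search space = 707719 -> 353859
  Step 3: search space = 353859 -> 176929
  Step 4: search space = 176929 -> 88464
  Step 5: search space = 88464 -> 44232
  Step 6: search space = 44232 -> 22116
  Step 7: search space = 22116 -> 11058
  Step 8: search space = 11058 -> 5529
  Step 9: search space = 5529 -> 2764
  Step 10: search space = 2764 -> 1382
  Step 11: search space = 1382 -> 691
  Step 12: search space = 691 -> 345
  Step 13: search space = 345 -> 172
  Step 14: search space = 172 -> 86
  Step 15: search space = 86 -> 43
  Step 16: search space = 43 -> 21
  Step 17: search space = 21 -> 10
  Step 18: search space = 10 -> 5
  Step 19: search space = 5 -> 2
  Step 20: search space = 2 -> 1
  Step 21: search space = 1 (final check)
Maximum comparisons = floor(log2(1415438)) + 1 = 20 + 1 = 21


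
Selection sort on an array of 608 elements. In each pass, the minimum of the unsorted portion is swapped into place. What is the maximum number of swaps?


Selection sort performs one swap per pass:
  Pass 1: find min in positions 0 to 607, swap with position 0
  Pass 2: find min in positions 1 to 607, swap with position 1
  Pass 3: find min in positions 2 to 607, swap with position 2
  Pass 4: find min in positions 3 to 607, swap with position 3
  Pass 5: find min in positions 4 to 607, swap with position 4
  ... (602 more passes)
Total passes (and swaps) = n - 1 = 608 - 1 = 607


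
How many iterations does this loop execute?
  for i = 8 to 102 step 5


The loop variable i takes values starting at 8 and increments by 5 each iteration.
Sequence: i = 8, 13, 18, 23, 28, 33, 38, 43, 48, ...
The upper bound 102 is inclusive, so the count is floor((last - first) / step) + 1:
floor((102 - 8) / 5) + 1 = floor(94/5) + 1 = 18 + 1 = 19


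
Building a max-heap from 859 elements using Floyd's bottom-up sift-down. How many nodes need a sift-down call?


In a heap of 859 elements (0-indexed array):
  Last element index: 858
  Parent of last element: floor((858 - 1) / 2) = 428
  Internal nodes: indices 0 to 428
  Count = floor(859/2) = 429


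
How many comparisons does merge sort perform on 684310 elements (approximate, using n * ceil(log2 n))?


Recursion depth: ceil(log2(684310)) = 20
Each recursion level merges n = 684310 elements
Total = 684310 * 20 = 13686200


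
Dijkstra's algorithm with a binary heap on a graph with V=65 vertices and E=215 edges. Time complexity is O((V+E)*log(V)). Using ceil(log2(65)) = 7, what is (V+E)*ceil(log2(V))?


Dijkstra with a binary heap: each vertex is extracted once, each edge may relax once.
Each heap operation costs O(log V).
V + E = 65 + 215 = 280
ceil(log2(65)) = 7 (since 2^6 = 64 < 65 <= 128 = 2^7)
Total heap work = (V+E) * ceil(log2(V)) = 280 * 7 = 1960


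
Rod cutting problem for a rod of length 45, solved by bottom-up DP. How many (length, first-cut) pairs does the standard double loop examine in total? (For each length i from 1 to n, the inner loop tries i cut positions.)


For each subproblem length i = 1..45, the inner loop considers i possible first cuts.
Total = 1 + 2 + ... + 45
= 45*(45+1)/2
= 45*46/2 = 1035


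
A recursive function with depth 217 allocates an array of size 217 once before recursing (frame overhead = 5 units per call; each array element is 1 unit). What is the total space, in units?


Array allocation: 217 units (allocated once)
Stack frames: 217 deep * 5 per frame = 1085 units
Total = 217 + 1085 = 1302


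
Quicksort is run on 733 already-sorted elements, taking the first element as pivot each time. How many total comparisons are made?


Sum of comparisons per partition:
732 + 731 + ... + 1 + 0
= 733 * (733 - 1) / 2
= 733 * 732 / 2
= 268278


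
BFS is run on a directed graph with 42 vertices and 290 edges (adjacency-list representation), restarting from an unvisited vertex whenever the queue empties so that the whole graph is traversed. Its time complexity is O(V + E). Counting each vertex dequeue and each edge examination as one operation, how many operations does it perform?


A full BFS traversal dequeues each vertex exactly once and examines each directed edge exactly once.
V = 42 (vertex processing cost)
E = 290 (edge examination cost)
Total operations proportional to V + E = 42 + 290 = 332


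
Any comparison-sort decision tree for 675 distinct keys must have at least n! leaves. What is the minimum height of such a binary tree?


A binary decision tree of height h has at most 2^h leaves and needs at least n! of them, so h >= ceil(log2(n!)).
675! is far too large to multiply out, so use Stirling's series:
  ln(n!) ~ n ln n - n + (1/2) ln(2 pi n) + 1/(12n)  (error below 1/(360 n^3), negligible here)
  ln(675) = 6.5147127
  n ln n = 675 * 6.5147127 = 4397.4311
  (1/2) ln(2 pi * 675) = (1/2) ln(4241.1501) = 4.1763
  1/(12*675) = 0.0001
  ln(675!) ~ 4397.4311 - 675 + 4.1763 + 0.0001 = 3726.6075
Convert to base 2: log2(675!) = 3726.6075 / ln 2 = 3726.6075 / 0.69314718 = 5376.3582
ceil(5376.3582) = 5377


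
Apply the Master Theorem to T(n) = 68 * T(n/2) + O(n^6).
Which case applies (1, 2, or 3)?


The Master Theorem: T(n) = a*T(n/b) + O(n^c)
  a = 68, b = 2, c = 6
log_b(a) = log_2(68) ~ 6.087
Compare b^c with a: 2^6 = 64 < 68, so c < log_b(a).
Since c < log_b(a), Case 1 applies.
T(n) = O(n^(log_2 68)) ~ O(n^6.087)
Master Theorem case = 1


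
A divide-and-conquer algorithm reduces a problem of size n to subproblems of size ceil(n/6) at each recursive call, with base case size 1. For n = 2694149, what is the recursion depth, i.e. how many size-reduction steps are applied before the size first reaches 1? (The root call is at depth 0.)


Each step divides the size by 6 (rounding up); after k steps the size is ceil(n/6^k), which equals 1 exactly when 6^k >= n.
So the depth is the smallest k with 6^k >= 2694149, i.e. ceil(log_6(2694149)).
6^8 = 1679616 < 2694149 <= 10077696 = 6^9
Recursion depth = 9


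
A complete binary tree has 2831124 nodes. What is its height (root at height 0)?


In a complete binary tree, level k holds nodes 2^k .. 2^(k+1)-1 (1-indexed).
Height = floor(log2(n)) = floor(log2(2831124)) = 21
Check: 2^21 = 2097152 <= 2831124 < 4194304 = 2^22


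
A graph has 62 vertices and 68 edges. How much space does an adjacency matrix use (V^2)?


Adjacency matrix: V x V grid of entries
Space = V^2 = 62^2 = 62 * 62 = 3844


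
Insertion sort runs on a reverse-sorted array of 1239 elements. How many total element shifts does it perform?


Sum of shifts = 1 + 2 + 3 + ... + 1238
= 1239 * 1238 / 2
= 1533882 / 2
= 766941


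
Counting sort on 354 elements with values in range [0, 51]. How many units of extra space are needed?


Output array size: 354 (to store sorted result)
Count array size: 52 (one slot per possible value, range 0 to 51)
Total extra space = 354 + 52 = 406


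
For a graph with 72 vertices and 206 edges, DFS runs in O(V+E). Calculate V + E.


A full DFS traversal visits each vertex once and examines each edge once.
V = 72
E = 206
Sum = 72 + 206 = 278


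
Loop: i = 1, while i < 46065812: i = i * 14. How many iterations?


i multiplies by 14 each step:
i = 1 -> 14 -> 196 -> 2744 -> 38416 -> 537824 -> 7529536 -> 105413504 (stop)
Iterations = ceil(log_14(46065812)) = 7


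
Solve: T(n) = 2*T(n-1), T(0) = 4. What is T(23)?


Unrolling:
T(23) = 2*T(22) = 2^2*T(21) = ... = 2^23*T(0)
= 2^23 * 4
= 8388608 * 4 = 33554432


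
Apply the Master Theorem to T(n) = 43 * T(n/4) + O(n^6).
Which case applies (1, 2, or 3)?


The Master Theorem: T(n) = a*T(n/b) + O(n^c)
  a = 43, b = 4, c = 6
log_b(a) = log_4(43) ~ 2.713
Compare b^c with a: 4^6 = 4096 > 43, so c > log_b(a).
Since c > log_b(a), Case 3 applies.
T(n) = O(n^6)
Master Theorem case = 3


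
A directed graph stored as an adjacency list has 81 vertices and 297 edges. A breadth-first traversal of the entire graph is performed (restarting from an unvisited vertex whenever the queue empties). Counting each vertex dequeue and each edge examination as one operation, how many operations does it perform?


A full BFS traversal dequeues each vertex once and examines each edge once.
Vertex visits: 81
Edge visits: 297
V + E = 81 + 297 = 378


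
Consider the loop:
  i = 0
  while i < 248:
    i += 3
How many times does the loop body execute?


Starting at i = 0, each iteration adds 3.
Iterations until i >= 248:
  Iteration 1: i = 0 -> i = 3
  Iteration 2: i = 3 -> i = 6
  Iteration 3: i = 6 -> i = 9
  Iteration 4: i = 9 -> i = 12
  Iteration 5: i = 12 -> i = 15
  Iteration 6: i = 15 -> i = 18
  Iteration 7: i = 18 -> i = 21
  Iteration 8: i = 21 -> i = 24
  ... continuing ...
Total iterations = ceil(248/3) = 83


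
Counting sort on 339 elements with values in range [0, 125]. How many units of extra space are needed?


Output array size: 339 (to store sorted result)
Count array size: 126 (one slot per possible value, range 0 to 125)
Total extra space = 339 + 126 = 465


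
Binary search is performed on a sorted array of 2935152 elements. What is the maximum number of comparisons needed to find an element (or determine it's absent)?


Binary search halves the search space each comparison:
  Step 1: search space = 2935152 -> 1467576
  Step 2: search space = 1467576 -> 733788
  Step 3: search space = 733788 -> 366894
  Step 4: search space = 366894 -> 183447
  Step 5: search space = 183447 -> 91723
  Step 6: search space = 91723 -> 45861
  Step 7: search space = 45861 -> 22930
  Step 8: search space = 22930 -> 11465
  Step 9: search space = 11465 -> 5732
  Step 10: search space = 5732 -> 2866
  Step 11: search space = 2866 -> 1433
  Step 12: search space = 1433 -> 716
  Step 13: search space = 716 -> 358
  Step 14: search space = 358 -> 179
  Step 15: search space = 179 -> 89
  Step 16: search space = 89 -> 44
  Step 17: search space = 44 -> 22
  Step 18: search space = 22 -> 11
  Step 19: search space = 11 -> 5
  Step 20: search space = 5 -> 2
  Step 21: search space = 2 -> 1
  Step 22: search space = 1 (final check)
Maximum comparisons = floor(log2(2935152)) + 1 = 21 + 1 = 22


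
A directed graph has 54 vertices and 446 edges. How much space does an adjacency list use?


Adjacency list: one list head per vertex + one entry per edge
Vertex heads: 54
Edge entries: 446
Total = 54 + 446 = 500


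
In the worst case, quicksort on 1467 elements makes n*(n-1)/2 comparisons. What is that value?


Sum of comparisons per partition:
1466 + 1465 + ... + 1 + 0
= 1467 * (1467 - 1) / 2
= 1467 * 1466 / 2
= 1075311


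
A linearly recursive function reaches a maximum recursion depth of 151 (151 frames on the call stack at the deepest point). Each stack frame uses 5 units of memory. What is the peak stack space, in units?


Maximum recursion depth = 151 frames
Memory per frame = 5 units
Total stack space = depth * frame_size
= 151 * 5 = 755


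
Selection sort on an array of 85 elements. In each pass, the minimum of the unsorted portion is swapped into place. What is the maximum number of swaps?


Selection sort performs one swap per pass:
  Pass 1: find min in positions 0 to 84, swap with position 0
  Pass 2: find min in positions 1 to 84, swap with position 1
  Pass 3: find min in positions 2 to 84, swap with position 2
  Pass 4: find min in positions 3 to 84, swap with position 3
  Pass 5: find min in positions 4 to 84, swap with position 4
  ... (79 more passes)
Total passes (and swaps) = n - 1 = 85 - 1 = 84


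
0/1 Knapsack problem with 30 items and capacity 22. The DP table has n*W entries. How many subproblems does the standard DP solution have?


The DP table is indexed by (item, capacity).
Rows: 30 items
Columns: 22 capacity values (1 to W)
Total subproblems = 30 * 22 = 660


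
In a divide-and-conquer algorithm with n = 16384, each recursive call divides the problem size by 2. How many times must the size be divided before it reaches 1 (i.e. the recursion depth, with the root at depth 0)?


Number of divisions = log_2(16384)
Sizes: 16384 -> 8192 -> 4096 -> 2048 -> 1024 -> 512 -> 256 -> 128 -> 64 -> 32 -> 16 -> 8 -> 4 -> 2 -> 1 (14 divisions)
Recursion depth = 14


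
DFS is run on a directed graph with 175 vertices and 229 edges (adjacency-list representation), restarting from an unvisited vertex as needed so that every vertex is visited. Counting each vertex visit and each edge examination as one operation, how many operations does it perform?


A full DFS traversal processes each vertex exactly once (push/pop on stack).
Each directed edge is examined once.
V = 175, E = 229
V + E = 404


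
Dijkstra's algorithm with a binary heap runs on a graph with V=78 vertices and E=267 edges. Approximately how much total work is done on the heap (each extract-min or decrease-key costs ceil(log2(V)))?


Dijkstra with a binary heap: each vertex is extracted once, each edge may relax once.
Each heap operation costs O(log V).
V + E = 78 + 267 = 345
ceil(log2(78)) = 7 (since 2^6 = 64 < 78 <= 128 = 2^7)
Total heap work = (V+E) * ceil(log2(V)) = 345 * 7 = 2415


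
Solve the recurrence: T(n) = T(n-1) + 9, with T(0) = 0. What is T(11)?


Unrolling the recurrence:
T(11) = T(10) + 9
       = T(9) + 9 + 9
       = T(8) + 9*3
       ...
       = T(0) + 9*11
       = 0 + 99 = 99


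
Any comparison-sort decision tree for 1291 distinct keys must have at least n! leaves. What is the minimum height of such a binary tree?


A binary decision tree of height h has at most 2^h leaves and needs at least n! of them, so h >= ceil(log2(n!)).
1291! is far too large to multiply out, so use Stirling's series:
  ln(n!) ~ n ln n - n + (1/2) ln(2 pi n) + 1/(12n)  (error below 1/(360 n^3), negligible here)
  ln(1291) = 7.1631724
  n ln n = 1291 * 7.1631724 = 9247.6556
  (1/2) ln(2 pi * 1291) = (1/2) ln(8111.5922) = 4.5005
  1/(12*1291) = 0.0001
  ln(1291!) ~ 9247.6556 - 1291 + 4.5005 + 0.0001 = 7961.1562
Convert to base 2: log2(1291!) = 7961.1562 / ln 2 = 7961.1562 / 0.69314718 = 11485.5206
ceil(11485.5206) = 11486


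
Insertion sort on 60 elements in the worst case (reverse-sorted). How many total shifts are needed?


In the worst case (reverse-sorted), each element shifts past all previous:
  Element 1: 1 shifts
  Element 2: 2 shifts
  Element 3: 3 shifts
  Element 4: 4 shifts
  Element 5: 5 shifts
  ...
  Element 59: 59 shifts
Total = 1 + 2 + ... + 59
= 60*(60-1)/2 = 1770


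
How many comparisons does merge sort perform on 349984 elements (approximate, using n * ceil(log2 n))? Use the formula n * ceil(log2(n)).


Recursion depth: ceil(log2(349984)) = 19
Each recursion level merges n = 349984 elements
Total = 349984 * 19 = 6649696


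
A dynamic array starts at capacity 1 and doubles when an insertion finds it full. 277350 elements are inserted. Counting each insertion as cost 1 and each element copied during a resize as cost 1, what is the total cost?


n = 277350
Insertion costs: 277350
Resizes copy 1, 2, 4, ... up to the largest power of 2 that is <= n-1 = 277349, i.e. 262144.
Copy costs = 1 + 2 + 4 + 8 + 16 + 32 + 64 + 128 + 256 + 512 + 1024 + 2048 + 4096 + 8192 + 16384 + 32768 + 65536 + 131072 + 262144 = 524287
Total = 277350 + 524287 = 801637


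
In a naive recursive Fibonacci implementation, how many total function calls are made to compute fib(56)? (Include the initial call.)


Let C(m) = total calls to evaluate fib(m). Then C(0)=C(1)=1, and
C(m) = 1 + C(m-1) + C(m-2) for m >= 2.
Build the table (each entry = 1 + previous two):
  C(0) = 1
  C(1) = 1
  C(2) = 1 + 1 + 1 = 3
  C(3) = 1 + 3 + 1 = 5
  C(4) = 1 + 5 + 3 = 9
  C(5) = 1 + 9 + 5 = 15
  C(6) = 1 + 15 + 9 = 25
  C(7) = 1 + 25 + 15 = 41
  C(8) = 1 + 41 + 25 = 67
  C(9) = 1 + 67 + 41 = 109
  C(10) = 1 + 109 + 67 = 177
  C(11) = 1 + 177 + 109 = 287
  C(12) = 1 + 287 + 177 = 465
  C(13) = 1 + 465 + 287 = 753
  C(14) = 1 + 753 + 465 = 1219
  C(15) = 1 + 1219 + 753 = 1973
  C(16) = 1 + 1973 + 1219 = 3193
  C(17) = 1 + 3193 + 1973 = 5167
  C(18) = 1 + 5167 + 3193 = 8361
  C(19) = 1 + 8361 + 5167 = 13529
  C(20) = 1 + 13529 + 8361 = 21891
  C(21) = 1 + 21891 + 13529 = 35421
  C(22) = 1 + 35421 + 21891 = 57313
  C(23) = 1 + 57313 + 35421 = 92735
  C(24) = 1 + 92735 + 57313 = 150049
  C(25) = 1 + 150049 + 92735 = 242785
  C(26) = 1 + 242785 + 150049 = 392835
  C(27) = 1 + 392835 + 242785 = 635621
  C(28) = 1 + 635621 + 392835 = 1028457
  C(29) = 1 + 1028457 + 635621 = 1664079
  C(30) = 1 + 1664079 + 1028457 = 2692537
  C(31) = 1 + 2692537 + 1664079 = 4356617
  C(32) = 1 + 4356617 + 2692537 = 7049155
  C(33) = 1 + 7049155 + 4356617 = 11405773
  C(34) = 1 + 11405773 + 7049155 = 18454929
  C(35) = 1 + 18454929 + 11405773 = 29860703
  C(36) = 1 + 29860703 + 18454929 = 48315633
  C(37) = 1 + 48315633 + 29860703 = 78176337
  C(38) = 1 + 78176337 + 48315633 = 126491971
  C(39) = 1 + 126491971 + 78176337 = 204668309
  C(40) = 1 + 204668309 + 126491971 = 331160281
  C(41) = 1 + 331160281 + 204668309 = 535828591
  C(42) = 1 + 535828591 + 331160281 = 866988873
  C(43) = 1 + 866988873 + 535828591 = 1402817465
  C(44) = 1 + 1402817465 + 866988873 = 2269806339
  C(45) = 1 + 2269806339 + 1402817465 = 3672623805
  C(46) = 1 + 3672623805 + 2269806339 = 5942430145
  C(47) = 1 + 5942430145 + 3672623805 = 9615053951
  C(48) = 1 + 9615053951 + 5942430145 = 15557484097
  C(49) = 1 + 15557484097 + 9615053951 = 25172538049
  C(50) = 1 + 25172538049 + 15557484097 = 40730022147
  C(51) = 1 + 40730022147 + 25172538049 = 65902560197
  C(52) = 1 + 65902560197 + 40730022147 = 106632582345
  C(53) = 1 + 106632582345 + 65902560197 = 172535142543
  C(54) = 1 + 172535142543 + 106632582345 = 279167724889
  C(55) = 1 + 279167724889 + 172535142543 = 451702867433
  C(56) = 1 + 451702867433 + 279167724889 = 730870592323
Total calls for fib(56) = 730870592323


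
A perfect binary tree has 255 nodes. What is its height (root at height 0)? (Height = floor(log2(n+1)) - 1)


For a perfect binary tree of height h: n = 2^(h+1) - 1, so h = log2(n+1) - 1.
  n + 1 = 256 = 2^8
  log2(256) = 8
  height = 8 - 1 = 7


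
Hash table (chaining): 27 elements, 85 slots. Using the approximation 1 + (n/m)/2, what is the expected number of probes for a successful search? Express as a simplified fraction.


Computing expected probes:
alpha = 27/85
= 1 + alpha/2
= 1 + 27/(2*85)
= (2*85 + 27) / (2*85)
= 197/170


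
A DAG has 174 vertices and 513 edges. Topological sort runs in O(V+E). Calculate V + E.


V = 174 (vertex processing)
E = 513 (edge processing)
V + E = 174 + 513 = 687


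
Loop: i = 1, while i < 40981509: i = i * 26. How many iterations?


i multiplies by 26 each step:
i = 1 -> 26 -> 676 -> 17576 -> 456976 -> 11881376 -> 308915776 (stop)
Iterations = ceil(log_26(40981509)) = 6


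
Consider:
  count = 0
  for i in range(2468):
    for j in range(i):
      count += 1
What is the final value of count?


For each i, the inner loop runs i times:
  i=0: inner runs 0 times
  i=1: inner runs 1 time
  i=2: inner runs 2 times
  i=3: inner runs 3 times
  i=4: inner runs 4 times
  i=5: inner runs 5 times
  i=6: inner runs 6 times
  i=7: inner runs 7 times
  ...
Total = 0 + 1 + 2 + ... + 2467 = 2468*(2468-1)/2 = 3044278


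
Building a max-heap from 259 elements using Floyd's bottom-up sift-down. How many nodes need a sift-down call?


In a heap of 259 elements (0-indexed array):
  Last element index: 258
  Parent of last element: floor((258 - 1) / 2) = 128
  Internal nodes: indices 0 to 128
  Count = floor(259/2) = 129


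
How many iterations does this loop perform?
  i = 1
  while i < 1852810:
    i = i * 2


The loop variable doubles each iteration:
i = 1 -> 2 -> 4 -> 8 -> 16 -> 32 -> 64 -> 128 -> 256 -> 512 -> 1024 -> 2048 -> 4096 -> 8192 -> 16384 -> 32768 -> 65536 -> 131072 -> 262144 -> 524288 -> 1048576 -> 2097152 (stop, 2097152 >= 1852810)
Number of doublings = ceil(log2(1852810)) = 21


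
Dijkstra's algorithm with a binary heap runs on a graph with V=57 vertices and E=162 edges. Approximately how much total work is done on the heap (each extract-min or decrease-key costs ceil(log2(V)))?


Dijkstra with a binary heap: each vertex is extracted once, each edge may relax once.
Each heap operation costs O(log V).
V + E = 57 + 162 = 219
ceil(log2(57)) = 6 (since 2^5 = 32 < 57 <= 64 = 2^6)
Total heap work = (V+E) * ceil(log2(V)) = 219 * 6 = 1314


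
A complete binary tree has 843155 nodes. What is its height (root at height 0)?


In a complete binary tree, level k holds nodes 2^k .. 2^(k+1)-1 (1-indexed).
Height = floor(log2(n)) = floor(log2(843155)) = 19
Check: 2^19 = 524288 <= 843155 < 1048576 = 2^20


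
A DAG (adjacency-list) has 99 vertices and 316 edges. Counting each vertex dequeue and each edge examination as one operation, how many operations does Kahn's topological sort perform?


V = 99 (vertex processing)
E = 316 (edge processing)
V + E = 99 + 316 = 415


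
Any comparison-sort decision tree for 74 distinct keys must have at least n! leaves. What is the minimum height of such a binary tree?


A binary decision tree of height h has at most 2^h leaves and needs at least n! of them, so h >= ceil(log2(n!)).
74! is far too large to multiply out, so use Stirling's series:
  ln(n!) ~ n ln n - n + (1/2) ln(2 pi n) + 1/(12n)  (error below 1/(360 n^3), negligible here)
  ln(74) = 4.3040651
  n ln n = 74 * 4.3040651 = 318.5008
  (1/2) ln(2 pi * 74) = (1/2) ln(464.9557) = 3.0710
  1/(12*74) = 0.0011
  ln(74!) ~ 318.5008 - 74 + 3.0710 + 0.0011 = 247.5729
Convert to base 2: log2(74!) = 247.5729 / ln 2 = 247.5729 / 0.69314718 = 357.1722
ceil(357.1722) = 358
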